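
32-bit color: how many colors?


Colors = 2^bits = 2^32
= 4,294,967,296 colors


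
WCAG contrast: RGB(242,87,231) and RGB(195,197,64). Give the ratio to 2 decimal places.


Linearize each sRGB channel c=v/255: c/12.92 if c ≤ 0.04045 else ((c+0.055)/1.055)^2.4
L = 0.2126×R_lin + 0.7152×G_lin + 0.0722×B_lin
Color 1 (242,87,231):
  R=242: 242/255≈0.9490 > 0.04045 → ((0.9490+0.055)/1.055)^2.4 ≈ 0.88792
  G=87: 87/255≈0.3412 > 0.04045 → ((0.3412+0.055)/1.055)^2.4 ≈ 0.09531
  B=231: 231/255≈0.9059 > 0.04045 → ((0.9059+0.055)/1.055)^2.4 ≈ 0.79910
  L1 = 0.2126×0.88792 + 0.7152×0.09531 + 0.0722×0.79910 ≈ 0.31463
Color 2 (195,197,64):
  R=195: 195/255≈0.7647 > 0.04045 → ((0.7647+0.055)/1.055)^2.4 ≈ 0.54572
  G=197: 197/255≈0.7725 > 0.04045 → ((0.7725+0.055)/1.055)^2.4 ≈ 0.55834
  B=64: 64/255≈0.2510 > 0.04045 → ((0.2510+0.055)/1.055)^2.4 ≈ 0.05127
  L2 = 0.2126×0.54572 + 0.7152×0.55834 + 0.0722×0.05127 ≈ 0.51905
Lighter = 0.51905, Darker = 0.31463
Ratio = (L_lighter + 0.05) / (L_darker + 0.05)
Ratio = (0.51905 + 0.05) / (0.31463 + 0.05) = 0.56905 / 0.36463 ≈ 1.5606
Ratio ≈ 1.56:1


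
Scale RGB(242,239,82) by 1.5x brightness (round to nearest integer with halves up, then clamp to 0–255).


Multiply each channel by 1.5, round half up, clamp to [0, 255]
R: 242×1.5 = 363 → clamp → 255
G: 239×1.5 = 358.5 → round → 359 → clamp → 255
B: 82×1.5 = 123
= RGB(255, 255, 123)


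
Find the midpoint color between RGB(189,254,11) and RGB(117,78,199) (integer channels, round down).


Midpoint: each channel = ⌊(C₁+C₂)/2⌋
R: ⌊(189+117)/2⌋ = 153
G: ⌊(254+78)/2⌋ = 166
B: ⌊(11+199)/2⌋ = 105
= RGB(153, 166, 105)


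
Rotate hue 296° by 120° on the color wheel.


New hue = (H + rotation) mod 360
New hue = (296 + 120) mod 360
= 416 mod 360
= 56°


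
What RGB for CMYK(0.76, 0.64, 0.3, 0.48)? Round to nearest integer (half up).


R = 255 × (1-C) × (1-K) = 255 × 0.24 × 0.52 = 31.824 → 32
G = 255 × (1-M) × (1-K) = 255 × 0.36 × 0.52 = 47.736 → 48
B = 255 × (1-Y) × (1-K) = 255 × 0.70 × 0.52 = 92.82 → 93
= RGB(32, 48, 93)


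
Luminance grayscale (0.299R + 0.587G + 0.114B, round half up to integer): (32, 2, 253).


Gray = 0.299×R + 0.587×G + 0.114×B
Gray = 0.299×32 + 0.587×2 + 0.114×253
Gray = 9.568 + 1.174 + 28.842
Gray = 39.584 → round half up → 40
Gray = 40


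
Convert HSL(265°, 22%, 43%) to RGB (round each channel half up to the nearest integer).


H=265°, S=0.22, L=0.43
C = (1-|2L-1|)×S = (1-|-0.14|)×0.22 = 0.1892
H' = H/60 = 265/60 ≈ 4.4167; X = C×(1-|H' mod 2 - 1|) ≈ 0.0788
m = L - C/2 = 0.43 - 0.0946 = 0.3354
Sector ⌊H'⌋ = 4 → (R',G',B') = (≈0.0788, 0.0, 0.1892)
RGB = ((R'+m)×255, (G'+m)×255, (B'+m)×255) = (105.6295, 85.527, 133.773)
Round half up → RGB(106, 86, 134)


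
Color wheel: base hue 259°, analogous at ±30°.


Base hue: 259°
Left analog: (259 - 30) mod 360 = 229°
Right analog: (259 + 30) mod 360 = 289°
Analogous hues = 229° and 289°


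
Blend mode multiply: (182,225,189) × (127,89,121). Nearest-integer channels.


Multiply: C = A×B/255, rounded to nearest integer
R: 182×127/255 = 23114/255 ≈ 90.643 → 91
G: 225×89/255 = 20025/255 ≈ 78.529 → 79
B: 189×121/255 = 22869/255 ≈ 89.682 → 90
= RGB(91, 79, 90)


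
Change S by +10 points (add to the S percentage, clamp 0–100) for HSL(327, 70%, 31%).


Original S = 70%
Adjustment = +10 percentage points
New S = 70 + (10) = 80
Clamp to [0, 100] → 80
= HSL(327°, 80%, 31%)


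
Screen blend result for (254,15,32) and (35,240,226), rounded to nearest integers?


Screen: C = 255 - (255-A)×(255-B)/255, rounded to nearest integer
R: 255 - (255-254)×(255-35)/255 = 255 - 220/255 ≈ 255 - 0.863 = 254.137 → 254
G: 255 - (255-15)×(255-240)/255 = 255 - 3600/255 ≈ 255 - 14.118 = 240.882 → 241
B: 255 - (255-32)×(255-226)/255 = 255 - 6467/255 ≈ 255 - 25.361 = 229.639 → 230
= RGB(254, 241, 230)


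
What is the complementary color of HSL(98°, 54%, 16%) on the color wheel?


Complement = opposite side of color wheel = hue + 180°
H' = (98 + 180) mod 360 = 278°
S and L unchanged.
= HSL(278°, 54%, 16%)


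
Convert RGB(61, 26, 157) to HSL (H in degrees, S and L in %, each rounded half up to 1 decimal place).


Normalize: R'=61/255≈0.2392, G'=26/255≈0.1020, B'=157/255≈0.6157
Max=157/255, Min=26/255, Δ=Max-Min=131/255
L = (Max+Min)/2 = (157+26)/510 = 183/510 = 0.35882… → L = 35.9%
L ≤ 0.5 → S = Δ/(Max+Min) = 131/(157+26) = 131/183 = 0.71584… → S = 71.6%
(the 1/255 factors cancel in S and H, so raw channel differences can be used)
Max is B' → H = 60 × ((R-G)/Δ + 4) = 60 × ((61-26)/131 + 4)
  35/131 + 4 = 0.2671… + 4 = 4.2671…
  H = 60 × 4.2671… = 256.030…° → H = 256.0°
= HSL(256.0°, 71.6%, 35.9%)


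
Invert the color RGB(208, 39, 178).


Invert: (255-R, 255-G, 255-B)
R: 255-208 = 47
G: 255-39 = 216
B: 255-178 = 77
= RGB(47, 216, 77)


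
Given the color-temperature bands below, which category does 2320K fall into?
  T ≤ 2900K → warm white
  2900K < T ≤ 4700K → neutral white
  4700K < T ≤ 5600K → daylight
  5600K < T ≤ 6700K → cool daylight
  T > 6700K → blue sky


Temperature: 2320K
2320K ≤ 2900K → warm white
Classification: warm white


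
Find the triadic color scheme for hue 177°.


Triadic: equally spaced at 120° intervals
H1 = 177°
H2 = (177 + 120) mod 360 = 297°
H3 = (177 + 240) mod 360 = 57°
Triadic = 177°, 297°, 57°


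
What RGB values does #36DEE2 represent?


36 → 54 (R)
DE → 222 (G)
E2 → 226 (B)
= RGB(54, 222, 226)


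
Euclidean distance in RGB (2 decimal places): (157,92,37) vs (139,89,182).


d = √[(R₁-R₂)² + (G₁-G₂)² + (B₁-B₂)²]
d = √[(157-139)² + (92-89)² + (37-182)²]
d = √[324 + 9 + 21025]
d = √21358
d ≈ 146.14


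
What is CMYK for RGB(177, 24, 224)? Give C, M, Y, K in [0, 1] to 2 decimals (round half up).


R'=177/255≈0.6941, G'=24/255≈0.0941, B'=224/255≈0.8784
K = 1 - max(R',G',B') = 1 - 224/255 = 31/255 = 0.12156… → 0.12
(1-R'-K)/(1-K) simplifies to (max-R)/max with max = 224:
C = (224-177)/224 = 47/224 = 0.20982… → 0.21
M = (224-24)/224 = 200/224 = 0.89285… → 0.89
Y = (224-224)/224 = 0/224 = 0 → 0.00
= CMYK(0.21, 0.89, 0.00, 0.12)


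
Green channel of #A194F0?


Color: #A194F0
R = A1 = 161
G = 94 = 148
B = F0 = 240
Green = 148


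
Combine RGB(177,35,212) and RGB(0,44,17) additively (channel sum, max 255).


Additive: each channel = min(255, C₁+C₂)
R: 177+0 = 177 → 177
G: 35+44 = 79 → 79
B: 212+17 = 229 → 229
= RGB(177, 79, 229)


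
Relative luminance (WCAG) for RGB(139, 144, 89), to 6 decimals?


Linearize each channel (sRGB transfer function): c = v/255; c_lin = c/12.92 if c ≤ 0.04045, else ((c+0.055)/1.055)^2.4
  R: 139/255 ≈ 0.545098 > 0.04045 → ((0.545098+0.055)/1.055)^2.4 ≈ 0.258183
  G: 144/255 ≈ 0.564706 > 0.04045 → ((0.564706+0.055)/1.055)^2.4 ≈ 0.278894
  B: 89/255 ≈ 0.349020 > 0.04045 → ((0.349020+0.055)/1.055)^2.4 ≈ 0.099899
R_lin = 0.258183, G_lin = 0.278894, B_lin = 0.099899
L = 0.2126×R + 0.7152×G + 0.0722×B
L = 0.2126×0.258183 + 0.7152×0.278894 + 0.0722×0.099899
L ≈ 0.261568


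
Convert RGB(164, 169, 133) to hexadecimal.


R = 164 → A4 (hex)
G = 169 → A9 (hex)
B = 133 → 85 (hex)
Hex = #A4A985


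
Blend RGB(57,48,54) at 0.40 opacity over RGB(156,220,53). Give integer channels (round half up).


C = α×F + (1-α)×B, with 1-α = 0.60
R: 0.40×57 + 0.60×156 = 22.80 + 93.60 = 116.40 → 116
G: 0.40×48 + 0.60×220 = 19.20 + 132.00 = 151.20 → 151
B: 0.40×54 + 0.60×53 = 21.60 + 31.80 = 53.40 → 53
= RGB(116, 151, 53)


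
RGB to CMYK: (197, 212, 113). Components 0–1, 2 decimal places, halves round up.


R'=197/255≈0.7725, G'=212/255≈0.8314, B'=113/255≈0.4431
K = 1 - max(R',G',B') = 1 - 212/255 = 43/255 = 0.16862… → 0.17
(1-R'-K)/(1-K) simplifies to (max-R)/max with max = 212:
C = (212-197)/212 = 15/212 = 0.07075… → 0.07
M = (212-212)/212 = 0/212 = 0 → 0.00
Y = (212-113)/212 = 99/212 = 0.46698… → 0.47
= CMYK(0.07, 0.00, 0.47, 0.17)


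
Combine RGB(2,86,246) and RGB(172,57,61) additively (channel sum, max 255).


Additive: each channel = min(255, C₁+C₂)
R: 2+172 = 174 → 174
G: 86+57 = 143 → 143
B: 246+61 = 307 → 255
= RGB(174, 143, 255)


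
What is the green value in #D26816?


Color: #D26816
R = D2 = 210
G = 68 = 104
B = 16 = 22
Green = 104


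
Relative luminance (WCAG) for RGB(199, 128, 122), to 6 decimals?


Linearize each channel (sRGB transfer function): c = v/255; c_lin = c/12.92 if c ≤ 0.04045, else ((c+0.055)/1.055)^2.4
  R: 199/255 ≈ 0.780392 > 0.04045 → ((0.780392+0.055)/1.055)^2.4 ≈ 0.571125
  G: 128/255 ≈ 0.501961 > 0.04045 → ((0.501961+0.055)/1.055)^2.4 ≈ 0.215861
  B: 122/255 ≈ 0.478431 > 0.04045 → ((0.478431+0.055)/1.055)^2.4 ≈ 0.194618
R_lin = 0.571125, G_lin = 0.215861, B_lin = 0.194618
L = 0.2126×R + 0.7152×G + 0.0722×B
L = 0.2126×0.571125 + 0.7152×0.215861 + 0.0722×0.194618
L ≈ 0.289856


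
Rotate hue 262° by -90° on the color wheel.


New hue = (H + rotation) mod 360
New hue = (262 -90) mod 360
= 172 mod 360
= 172°


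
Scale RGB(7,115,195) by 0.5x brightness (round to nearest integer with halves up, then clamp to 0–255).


Multiply each channel by 0.5, round half up, clamp to [0, 255]
R: 7×0.5 = 3.5 → round → 4
G: 115×0.5 = 57.5 → round → 58
B: 195×0.5 = 97.5 → round → 98
= RGB(4, 58, 98)


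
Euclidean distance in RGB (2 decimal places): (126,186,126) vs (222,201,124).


d = √[(R₁-R₂)² + (G₁-G₂)² + (B₁-B₂)²]
d = √[(126-222)² + (186-201)² + (126-124)²]
d = √[9216 + 225 + 4]
d = √9445
d ≈ 97.19


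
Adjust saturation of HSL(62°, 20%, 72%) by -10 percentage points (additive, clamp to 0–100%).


Original S = 20%
Adjustment = -10 percentage points
New S = 20 + (-10) = 10
Clamp to [0, 100] → 10
= HSL(62°, 10%, 72%)


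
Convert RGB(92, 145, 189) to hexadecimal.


R = 92 → 5C (hex)
G = 145 → 91 (hex)
B = 189 → BD (hex)
Hex = #5C91BD


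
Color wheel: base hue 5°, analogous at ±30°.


Base hue: 5°
Left analog: (5 - 30) mod 360 = 335°
Right analog: (5 + 30) mod 360 = 35°
Analogous hues = 335° and 35°


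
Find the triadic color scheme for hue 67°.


Triadic: equally spaced at 120° intervals
H1 = 67°
H2 = (67 + 120) mod 360 = 187°
H3 = (67 + 240) mod 360 = 307°
Triadic = 67°, 187°, 307°


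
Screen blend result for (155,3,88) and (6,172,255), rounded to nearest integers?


Screen: C = 255 - (255-A)×(255-B)/255, rounded to nearest integer
R: 255 - (255-155)×(255-6)/255 = 255 - 24900/255 ≈ 255 - 97.647 = 157.353 → 157
G: 255 - (255-3)×(255-172)/255 = 255 - 20916/255 ≈ 255 - 82.024 = 172.976 → 173
B: 255 - (255-88)×(255-255)/255 = 255 - 0/255 ≈ 255 - 0.000 = 255.000 → 255
= RGB(157, 173, 255)


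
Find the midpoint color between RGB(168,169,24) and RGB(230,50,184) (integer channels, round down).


Midpoint: each channel = ⌊(C₁+C₂)/2⌋
R: ⌊(168+230)/2⌋ = 199
G: ⌊(169+50)/2⌋ = 109
B: ⌊(24+184)/2⌋ = 104
= RGB(199, 109, 104)


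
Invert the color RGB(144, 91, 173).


Invert: (255-R, 255-G, 255-B)
R: 255-144 = 111
G: 255-91 = 164
B: 255-173 = 82
= RGB(111, 164, 82)


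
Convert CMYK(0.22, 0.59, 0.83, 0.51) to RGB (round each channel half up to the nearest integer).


R = 255 × (1-C) × (1-K) = 255 × 0.78 × 0.49 = 97.461 → 97
G = 255 × (1-M) × (1-K) = 255 × 0.41 × 0.49 = 51.2295 → 51
B = 255 × (1-Y) × (1-K) = 255 × 0.17 × 0.49 = 21.2415 → 21
= RGB(97, 51, 21)


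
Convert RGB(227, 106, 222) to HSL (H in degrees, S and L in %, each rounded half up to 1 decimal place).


Normalize: R'=227/255≈0.8902, G'=106/255≈0.4157, B'=222/255≈0.8706
Max=227/255, Min=106/255, Δ=Max-Min=121/255
L = (Max+Min)/2 = (227+106)/510 = 333/510 = 0.65294… → L = 65.3%
L > 0.5 → S = Δ/(2-Max-Min) = 121/(510-227-106) = 121/177 = 0.68361… → S = 68.4%
(the 1/255 factors cancel in S and H, so raw channel differences can be used)
Max is R' → H = 60 × (((G-B)/Δ) mod 6) = 60 × (((106-222)/121) mod 6)
  (-116)/121 = -0.9586…; negative, so add 6 → 5.0413…
  H = 60 × 5.0413… = 302.479…° → H = 302.5°
= HSL(302.5°, 68.4%, 65.3%)


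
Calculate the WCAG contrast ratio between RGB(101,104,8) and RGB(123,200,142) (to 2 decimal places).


Linearize each sRGB channel c=v/255: c/12.92 if c ≤ 0.04045 else ((c+0.055)/1.055)^2.4
L = 0.2126×R_lin + 0.7152×G_lin + 0.0722×B_lin
Color 1 (101,104,8):
  R=101: 101/255≈0.3961 > 0.04045 → ((0.3961+0.055)/1.055)^2.4 ≈ 0.13014
  G=104: 104/255≈0.4078 > 0.04045 → ((0.4078+0.055)/1.055)^2.4 ≈ 0.13843
  B=8: 8/255≈0.0314 ≤ 0.04045 → 0.0314/12.92 ≈ 0.00243
  L1 = 0.2126×0.13014 + 0.7152×0.13843 + 0.0722×0.00243 ≈ 0.12685
Color 2 (123,200,142):
  R=123: 123/255≈0.4824 > 0.04045 → ((0.4824+0.055)/1.055)^2.4 ≈ 0.19807
  G=200: 200/255≈0.7843 > 0.04045 → ((0.7843+0.055)/1.055)^2.4 ≈ 0.57758
  B=142: 142/255≈0.5569 > 0.04045 → ((0.5569+0.055)/1.055)^2.4 ≈ 0.27050
  L2 = 0.2126×0.19807 + 0.7152×0.57758 + 0.0722×0.27050 ≈ 0.47473
Lighter = 0.47473, Darker = 0.12685
Ratio = (L_lighter + 0.05) / (L_darker + 0.05)
Ratio = (0.47473 + 0.05) / (0.12685 + 0.05) = 0.52473 / 0.17685 ≈ 2.9671
Ratio ≈ 2.97:1


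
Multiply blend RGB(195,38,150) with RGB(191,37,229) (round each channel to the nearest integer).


Multiply: C = A×B/255, rounded to nearest integer
R: 195×191/255 = 37245/255 ≈ 146.059 → 146
G: 38×37/255 = 1406/255 ≈ 5.514 → 6
B: 150×229/255 = 34350/255 ≈ 134.706 → 135
= RGB(146, 6, 135)


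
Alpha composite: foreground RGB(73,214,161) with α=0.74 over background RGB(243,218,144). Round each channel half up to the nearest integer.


C = α×F + (1-α)×B, with 1-α = 0.26
R: 0.74×73 + 0.26×243 = 54.02 + 63.18 = 117.20 → 117
G: 0.74×214 + 0.26×218 = 158.36 + 56.68 = 215.04 → 215
B: 0.74×161 + 0.26×144 = 119.14 + 37.44 = 156.58 → 157
= RGB(117, 215, 157)


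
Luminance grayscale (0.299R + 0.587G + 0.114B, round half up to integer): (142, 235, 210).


Gray = 0.299×R + 0.587×G + 0.114×B
Gray = 0.299×142 + 0.587×235 + 0.114×210
Gray = 42.458 + 137.945 + 23.940
Gray = 204.343 → round half up → 204
Gray = 204


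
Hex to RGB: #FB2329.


FB → 251 (R)
23 → 35 (G)
29 → 41 (B)
= RGB(251, 35, 41)


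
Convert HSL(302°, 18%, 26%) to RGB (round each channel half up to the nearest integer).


H=302°, S=0.18, L=0.26
C = (1-|2L-1|)×S = (1-|-0.48|)×0.18 = 0.0936
H' = H/60 = 302/60 ≈ 5.0333; X = C×(1-|H' mod 2 - 1|) = 0.09048
m = L - C/2 = 0.26 - 0.0468 = 0.2132
Sector ⌊H'⌋ = 5 → (R',G',B') = (0.0936, 0.0, 0.09048)
RGB = ((R'+m)×255, (G'+m)×255, (B'+m)×255) = (78.234, 54.366, 77.4384)
Round half up → RGB(78, 54, 77)


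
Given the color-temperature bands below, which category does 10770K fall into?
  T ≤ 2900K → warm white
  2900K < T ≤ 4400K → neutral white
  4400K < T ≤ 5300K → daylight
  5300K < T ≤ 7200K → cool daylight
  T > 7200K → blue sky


Temperature: 10770K
10770K > 7200K → blue sky
Classification: blue sky


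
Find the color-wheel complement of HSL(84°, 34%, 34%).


Complement = opposite side of color wheel = hue + 180°
H' = (84 + 180) mod 360 = 264°
S and L unchanged.
= HSL(264°, 34%, 34%)


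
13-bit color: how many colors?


Colors = 2^bits = 2^13
= 8,192 colors


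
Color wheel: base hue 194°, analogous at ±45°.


Base hue: 194°
Left analog: (194 - 45) mod 360 = 149°
Right analog: (194 + 45) mod 360 = 239°
Analogous hues = 149° and 239°


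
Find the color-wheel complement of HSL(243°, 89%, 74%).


Complement = opposite side of color wheel = hue + 180°
H' = (243 + 180) mod 360 = 63°
S and L unchanged.
= HSL(63°, 89%, 74%)


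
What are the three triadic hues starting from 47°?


Triadic: equally spaced at 120° intervals
H1 = 47°
H2 = (47 + 120) mod 360 = 167°
H3 = (47 + 240) mod 360 = 287°
Triadic = 47°, 167°, 287°


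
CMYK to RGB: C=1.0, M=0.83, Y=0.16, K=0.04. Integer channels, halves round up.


R = 255 × (1-C) × (1-K) = 255 × 0.00 × 0.96 = 0
G = 255 × (1-M) × (1-K) = 255 × 0.17 × 0.96 = 41.616 → 42
B = 255 × (1-Y) × (1-K) = 255 × 0.84 × 0.96 = 205.632 → 206
= RGB(0, 42, 206)


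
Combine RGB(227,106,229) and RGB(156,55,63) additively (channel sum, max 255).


Additive: each channel = min(255, C₁+C₂)
R: 227+156 = 383 → 255
G: 106+55 = 161 → 161
B: 229+63 = 292 → 255
= RGB(255, 161, 255)


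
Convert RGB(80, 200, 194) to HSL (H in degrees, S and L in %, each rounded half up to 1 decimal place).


Normalize: R'=80/255≈0.3137, G'=200/255≈0.7843, B'=194/255≈0.7608
Max=200/255, Min=80/255, Δ=Max-Min=120/255
L = (Max+Min)/2 = (200+80)/510 = 280/510 = 0.54901… → L = 54.9%
L > 0.5 → S = Δ/(2-Max-Min) = 120/(510-200-80) = 120/230 = 0.52173… → S = 52.2%
(the 1/255 factors cancel in S and H, so raw channel differences can be used)
Max is G' → H = 60 × ((B-R)/Δ + 2) = 60 × ((194-80)/120 + 2)
  114/120 + 2 = 0.95 + 2 = 2.95
  H = 60 × 2.95 = 177° → H = 177.0°
= HSL(177.0°, 52.2%, 54.9%)


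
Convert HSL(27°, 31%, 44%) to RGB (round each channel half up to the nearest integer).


H=27°, S=0.31, L=0.44
C = (1-|2L-1|)×S = (1-|-0.12|)×0.31 = 0.2728
H' = H/60 = 27/60 ≈ 0.4500; X = C×(1-|H' mod 2 - 1|) = 0.12276
m = L - C/2 = 0.44 - 0.1364 = 0.3036
Sector ⌊H'⌋ = 0 → (R',G',B') = (0.2728, 0.12276, 0.0)
RGB = ((R'+m)×255, (G'+m)×255, (B'+m)×255) = (146.982, 108.7218, 77.418)
Round half up → RGB(147, 109, 77)


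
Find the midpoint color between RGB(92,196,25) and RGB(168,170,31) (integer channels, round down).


Midpoint: each channel = ⌊(C₁+C₂)/2⌋
R: ⌊(92+168)/2⌋ = 130
G: ⌊(196+170)/2⌋ = 183
B: ⌊(25+31)/2⌋ = 28
= RGB(130, 183, 28)


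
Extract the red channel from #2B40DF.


Color: #2B40DF
R = 2B = 43
G = 40 = 64
B = DF = 223
Red = 43


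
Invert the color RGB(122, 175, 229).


Invert: (255-R, 255-G, 255-B)
R: 255-122 = 133
G: 255-175 = 80
B: 255-229 = 26
= RGB(133, 80, 26)


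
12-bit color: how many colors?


Colors = 2^bits = 2^12
= 4,096 colors


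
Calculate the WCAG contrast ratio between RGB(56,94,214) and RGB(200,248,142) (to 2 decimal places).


Linearize each sRGB channel c=v/255: c/12.92 if c ≤ 0.04045 else ((c+0.055)/1.055)^2.4
L = 0.2126×R_lin + 0.7152×G_lin + 0.0722×B_lin
Color 1 (56,94,214):
  R=56: 56/255≈0.2196 > 0.04045 → ((0.2196+0.055)/1.055)^2.4 ≈ 0.03955
  G=94: 94/255≈0.3686 > 0.04045 → ((0.3686+0.055)/1.055)^2.4 ≈ 0.11193
  B=214: 214/255≈0.8392 > 0.04045 → ((0.8392+0.055)/1.055)^2.4 ≈ 0.67244
  L1 = 0.2126×0.03955 + 0.7152×0.11193 + 0.0722×0.67244 ≈ 0.13701
Color 2 (200,248,142):
  R=200: 200/255≈0.7843 > 0.04045 → ((0.7843+0.055)/1.055)^2.4 ≈ 0.57758
  G=248: 248/255≈0.9725 > 0.04045 → ((0.9725+0.055)/1.055)^2.4 ≈ 0.93869
  B=142: 142/255≈0.5569 > 0.04045 → ((0.5569+0.055)/1.055)^2.4 ≈ 0.27050
  L2 = 0.2126×0.57758 + 0.7152×0.93869 + 0.0722×0.27050 ≈ 0.81367
Lighter = 0.81367, Darker = 0.13701
Ratio = (L_lighter + 0.05) / (L_darker + 0.05)
Ratio = (0.81367 + 0.05) / (0.13701 + 0.05) = 0.86367 / 0.18701 ≈ 4.6183
Ratio ≈ 4.62:1


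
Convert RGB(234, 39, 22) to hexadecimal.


R = 234 → EA (hex)
G = 39 → 27 (hex)
B = 22 → 16 (hex)
Hex = #EA2716


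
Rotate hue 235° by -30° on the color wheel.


New hue = (H + rotation) mod 360
New hue = (235 -30) mod 360
= 205 mod 360
= 205°


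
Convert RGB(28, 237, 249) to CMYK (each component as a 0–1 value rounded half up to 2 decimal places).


R'=28/255≈0.1098, G'=237/255≈0.9294, B'=249/255≈0.9765
K = 1 - max(R',G',B') = 1 - 249/255 = 6/255 = 0.02352… → 0.02
(1-R'-K)/(1-K) simplifies to (max-R)/max with max = 249:
C = (249-28)/249 = 221/249 = 0.88755… → 0.89
M = (249-237)/249 = 12/249 = 0.04819… → 0.05
Y = (249-249)/249 = 0/249 = 0 → 0.00
= CMYK(0.89, 0.05, 0.00, 0.02)


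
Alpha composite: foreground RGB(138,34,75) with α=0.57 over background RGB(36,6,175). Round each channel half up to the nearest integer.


C = α×F + (1-α)×B, with 1-α = 0.43
R: 0.57×138 + 0.43×36 = 78.66 + 15.48 = 94.14 → 94
G: 0.57×34 + 0.43×6 = 19.38 + 2.58 = 21.96 → 22
B: 0.57×75 + 0.43×175 = 42.75 + 75.25 = 118.00 → 118
= RGB(94, 22, 118)


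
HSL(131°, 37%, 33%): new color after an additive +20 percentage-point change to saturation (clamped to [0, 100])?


Original S = 37%
Adjustment = +20 percentage points
New S = 37 + (20) = 57
Clamp to [0, 100] → 57
= HSL(131°, 57%, 33%)


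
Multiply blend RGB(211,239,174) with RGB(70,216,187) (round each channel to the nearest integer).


Multiply: C = A×B/255, rounded to nearest integer
R: 211×70/255 = 14770/255 ≈ 57.922 → 58
G: 239×216/255 = 51624/255 ≈ 202.447 → 202
B: 174×187/255 = 32538/255 ≈ 127.600 → 128
= RGB(58, 202, 128)


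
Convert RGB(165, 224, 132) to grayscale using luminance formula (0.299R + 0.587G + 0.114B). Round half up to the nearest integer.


Gray = 0.299×R + 0.587×G + 0.114×B
Gray = 0.299×165 + 0.587×224 + 0.114×132
Gray = 49.335 + 131.488 + 15.048
Gray = 195.871 → round half up → 196
Gray = 196


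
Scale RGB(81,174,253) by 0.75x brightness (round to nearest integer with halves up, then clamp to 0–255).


Multiply each channel by 0.75, round half up, clamp to [0, 255]
R: 81×0.75 = 60.75 → round → 61
G: 174×0.75 = 130.5 → round → 131
B: 253×0.75 = 189.75 → round → 190
= RGB(61, 131, 190)


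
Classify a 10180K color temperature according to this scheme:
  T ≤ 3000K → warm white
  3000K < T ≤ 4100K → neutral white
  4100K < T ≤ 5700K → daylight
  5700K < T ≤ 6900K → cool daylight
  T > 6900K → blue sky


Temperature: 10180K
10180K > 6900K → blue sky
Classification: blue sky


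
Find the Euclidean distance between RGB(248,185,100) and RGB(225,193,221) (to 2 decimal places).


d = √[(R₁-R₂)² + (G₁-G₂)² + (B₁-B₂)²]
d = √[(248-225)² + (185-193)² + (100-221)²]
d = √[529 + 64 + 14641]
d = √15234
d ≈ 123.43


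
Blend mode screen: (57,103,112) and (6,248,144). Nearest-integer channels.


Screen: C = 255 - (255-A)×(255-B)/255, rounded to nearest integer
R: 255 - (255-57)×(255-6)/255 = 255 - 49302/255 ≈ 255 - 193.341 = 61.659 → 62
G: 255 - (255-103)×(255-248)/255 = 255 - 1064/255 ≈ 255 - 4.173 = 250.827 → 251
B: 255 - (255-112)×(255-144)/255 = 255 - 15873/255 ≈ 255 - 62.247 = 192.753 → 193
= RGB(62, 251, 193)


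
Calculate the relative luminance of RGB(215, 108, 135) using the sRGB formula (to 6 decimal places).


Linearize each channel (sRGB transfer function): c = v/255; c_lin = c/12.92 if c ≤ 0.04045, else ((c+0.055)/1.055)^2.4
  R: 215/255 ≈ 0.843137 > 0.04045 → ((0.843137+0.055)/1.055)^2.4 ≈ 0.679542
  G: 108/255 ≈ 0.423529 > 0.04045 → ((0.423529+0.055)/1.055)^2.4 ≈ 0.149960
  B: 135/255 ≈ 0.529412 > 0.04045 → ((0.529412+0.055)/1.055)^2.4 ≈ 0.242281
R_lin = 0.679542, G_lin = 0.149960, B_lin = 0.242281
L = 0.2126×R + 0.7152×G + 0.0722×B
L = 0.2126×0.679542 + 0.7152×0.149960 + 0.0722×0.242281
L ≈ 0.269215


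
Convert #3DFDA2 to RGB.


3D → 61 (R)
FD → 253 (G)
A2 → 162 (B)
= RGB(61, 253, 162)


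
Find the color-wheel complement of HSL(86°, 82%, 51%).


Complement = opposite side of color wheel = hue + 180°
H' = (86 + 180) mod 360 = 266°
S and L unchanged.
= HSL(266°, 82%, 51%)


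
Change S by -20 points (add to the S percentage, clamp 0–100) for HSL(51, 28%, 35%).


Original S = 28%
Adjustment = -20 percentage points
New S = 28 + (-20) = 8
Clamp to [0, 100] → 8
= HSL(51°, 8%, 35%)


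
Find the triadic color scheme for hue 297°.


Triadic: equally spaced at 120° intervals
H1 = 297°
H2 = (297 + 120) mod 360 = 57°
H3 = (297 + 240) mod 360 = 177°
Triadic = 297°, 57°, 177°


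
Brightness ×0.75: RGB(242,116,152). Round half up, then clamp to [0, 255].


Multiply each channel by 0.75, round half up, clamp to [0, 255]
R: 242×0.75 = 181.5 → round → 182
G: 116×0.75 = 87
B: 152×0.75 = 114
= RGB(182, 87, 114)


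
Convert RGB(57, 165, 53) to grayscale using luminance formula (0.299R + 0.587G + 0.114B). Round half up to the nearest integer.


Gray = 0.299×R + 0.587×G + 0.114×B
Gray = 0.299×57 + 0.587×165 + 0.114×53
Gray = 17.043 + 96.855 + 6.042
Gray = 119.940 → round half up → 120
Gray = 120


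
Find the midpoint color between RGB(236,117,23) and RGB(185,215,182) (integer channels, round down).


Midpoint: each channel = ⌊(C₁+C₂)/2⌋
R: ⌊(236+185)/2⌋ = 210
G: ⌊(117+215)/2⌋ = 166
B: ⌊(23+182)/2⌋ = 102
= RGB(210, 166, 102)


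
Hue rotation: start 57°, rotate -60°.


New hue = (H + rotation) mod 360
New hue = (57 -60) mod 360
= -3 mod 360
= 357°


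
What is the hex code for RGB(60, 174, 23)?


R = 60 → 3C (hex)
G = 174 → AE (hex)
B = 23 → 17 (hex)
Hex = #3CAE17


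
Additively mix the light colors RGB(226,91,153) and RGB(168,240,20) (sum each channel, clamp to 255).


Additive: each channel = min(255, C₁+C₂)
R: 226+168 = 394 → 255
G: 91+240 = 331 → 255
B: 153+20 = 173 → 173
= RGB(255, 255, 173)


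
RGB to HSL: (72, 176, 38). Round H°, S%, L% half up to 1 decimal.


Normalize: R'=72/255≈0.2824, G'=176/255≈0.6902, B'=38/255≈0.1490
Max=176/255, Min=38/255, Δ=Max-Min=138/255
L = (Max+Min)/2 = (176+38)/510 = 214/510 = 0.41960… → L = 42.0%
L ≤ 0.5 → S = Δ/(Max+Min) = 138/(176+38) = 138/214 = 0.64485… → S = 64.5%
(the 1/255 factors cancel in S and H, so raw channel differences can be used)
Max is G' → H = 60 × ((B-R)/Δ + 2) = 60 × ((38-72)/138 + 2)
  -34/138 + 2 = -0.2463… + 2 = 1.7536…
  H = 60 × 1.7536… = 105.217…° → H = 105.2°
= HSL(105.2°, 64.5%, 42.0%)


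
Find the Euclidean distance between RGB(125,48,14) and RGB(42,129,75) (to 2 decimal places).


d = √[(R₁-R₂)² + (G₁-G₂)² + (B₁-B₂)²]
d = √[(125-42)² + (48-129)² + (14-75)²]
d = √[6889 + 6561 + 3721]
d = √17171
d ≈ 131.04


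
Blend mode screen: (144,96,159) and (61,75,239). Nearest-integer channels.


Screen: C = 255 - (255-A)×(255-B)/255, rounded to nearest integer
R: 255 - (255-144)×(255-61)/255 = 255 - 21534/255 ≈ 255 - 84.447 = 170.553 → 171
G: 255 - (255-96)×(255-75)/255 = 255 - 28620/255 ≈ 255 - 112.235 = 142.765 → 143
B: 255 - (255-159)×(255-239)/255 = 255 - 1536/255 ≈ 255 - 6.024 = 248.976 → 249
= RGB(171, 143, 249)


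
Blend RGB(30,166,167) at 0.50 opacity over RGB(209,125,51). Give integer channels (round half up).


C = α×F + (1-α)×B, with 1-α = 0.50
R: 0.50×30 + 0.50×209 = 15.00 + 104.50 = 119.50 → 120
G: 0.50×166 + 0.50×125 = 83.00 + 62.50 = 145.50 → 146
B: 0.50×167 + 0.50×51 = 83.50 + 25.50 = 109.00 → 109
= RGB(120, 146, 109)


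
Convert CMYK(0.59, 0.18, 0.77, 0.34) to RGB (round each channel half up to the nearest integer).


R = 255 × (1-C) × (1-K) = 255 × 0.41 × 0.66 = 69.003 → 69
G = 255 × (1-M) × (1-K) = 255 × 0.82 × 0.66 = 138.006 → 138
B = 255 × (1-Y) × (1-K) = 255 × 0.23 × 0.66 = 38.709 → 39
= RGB(69, 138, 39)


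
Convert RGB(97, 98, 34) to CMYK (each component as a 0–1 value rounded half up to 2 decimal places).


R'=97/255≈0.3804, G'=98/255≈0.3843, B'=34/255≈0.1333
K = 1 - max(R',G',B') = 1 - 98/255 = 157/255 = 0.61568… → 0.62
(1-R'-K)/(1-K) simplifies to (max-R)/max with max = 98:
C = (98-97)/98 = 1/98 = 0.01020… → 0.01
M = (98-98)/98 = 0/98 = 0 → 0.00
Y = (98-34)/98 = 64/98 = 0.65306… → 0.65
= CMYK(0.01, 0.00, 0.65, 0.62)


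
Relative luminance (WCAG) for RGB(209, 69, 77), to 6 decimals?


Linearize each channel (sRGB transfer function): c = v/255; c_lin = c/12.92 if c ≤ 0.04045, else ((c+0.055)/1.055)^2.4
  R: 209/255 ≈ 0.819608 > 0.04045 → ((0.819608+0.055)/1.055)^2.4 ≈ 0.637597
  G: 69/255 ≈ 0.270588 > 0.04045 → ((0.270588+0.055)/1.055)^2.4 ≈ 0.059511
  B: 77/255 ≈ 0.301961 > 0.04045 → ((0.301961+0.055)/1.055)^2.4 ≈ 0.074214
R_lin = 0.637597, G_lin = 0.059511, B_lin = 0.074214
L = 0.2126×R + 0.7152×G + 0.0722×B
L = 0.2126×0.637597 + 0.7152×0.059511 + 0.0722×0.074214
L ≈ 0.183474


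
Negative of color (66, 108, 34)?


Invert: (255-R, 255-G, 255-B)
R: 255-66 = 189
G: 255-108 = 147
B: 255-34 = 221
= RGB(189, 147, 221)


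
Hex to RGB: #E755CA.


E7 → 231 (R)
55 → 85 (G)
CA → 202 (B)
= RGB(231, 85, 202)


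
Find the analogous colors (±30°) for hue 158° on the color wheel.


Base hue: 158°
Left analog: (158 - 30) mod 360 = 128°
Right analog: (158 + 30) mod 360 = 188°
Analogous hues = 128° and 188°


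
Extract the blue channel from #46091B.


Color: #46091B
R = 46 = 70
G = 09 = 9
B = 1B = 27
Blue = 27


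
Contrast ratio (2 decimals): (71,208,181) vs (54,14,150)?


Linearize each sRGB channel c=v/255: c/12.92 if c ≤ 0.04045 else ((c+0.055)/1.055)^2.4
L = 0.2126×R_lin + 0.7152×G_lin + 0.0722×B_lin
Color 1 (71,208,181):
  R=71: 71/255≈0.2784 > 0.04045 → ((0.2784+0.055)/1.055)^2.4 ≈ 0.06301
  G=208: 208/255≈0.8157 > 0.04045 → ((0.8157+0.055)/1.055)^2.4 ≈ 0.63076
  B=181: 181/255≈0.7098 > 0.04045 → ((0.7098+0.055)/1.055)^2.4 ≈ 0.46208
  L1 = 0.2126×0.06301 + 0.7152×0.63076 + 0.0722×0.46208 ≈ 0.49788
Color 2 (54,14,150):
  R=54: 54/255≈0.2118 > 0.04045 → ((0.2118+0.055)/1.055)^2.4 ≈ 0.03689
  G=14: 14/255≈0.0549 > 0.04045 → ((0.0549+0.055)/1.055)^2.4 ≈ 0.00439
  B=150: 150/255≈0.5882 > 0.04045 → ((0.5882+0.055)/1.055)^2.4 ≈ 0.30499
  L2 = 0.2126×0.03689 + 0.7152×0.00439 + 0.0722×0.30499 ≈ 0.03300
Lighter = 0.49788, Darker = 0.03300
Ratio = (L_lighter + 0.05) / (L_darker + 0.05)
Ratio = (0.49788 + 0.05) / (0.03300 + 0.05) = 0.54788 / 0.08300 ≈ 6.6006
Ratio ≈ 6.60:1


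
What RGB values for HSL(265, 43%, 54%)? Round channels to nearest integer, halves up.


H=265°, S=0.43, L=0.54
C = (1-|2L-1|)×S = (1-|0.08|)×0.43 = 0.3956
H' = H/60 = 265/60 ≈ 4.4167; X = C×(1-|H' mod 2 - 1|) ≈ 0.1648
m = L - C/2 = 0.54 - 0.1978 = 0.3422
Sector ⌊H'⌋ = 4 → (R',G',B') = (≈0.1648, 0.0, 0.3956)
RGB = ((R'+m)×255, (G'+m)×255, (B'+m)×255) = (129.2935, 87.261, 188.139)
Round half up → RGB(129, 87, 188)


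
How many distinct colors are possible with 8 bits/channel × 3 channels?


Total bits = 8 bits/channel × 3 channels = 24 bits
Distinct colors = 2^24
= 16,777,216 colors


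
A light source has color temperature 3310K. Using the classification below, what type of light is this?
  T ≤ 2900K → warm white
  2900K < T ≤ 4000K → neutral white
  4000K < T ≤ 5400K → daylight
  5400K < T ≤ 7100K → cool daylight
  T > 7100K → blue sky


Temperature: 3310K
2900K < 3310K ≤ 4000K → neutral white
Classification: neutral white


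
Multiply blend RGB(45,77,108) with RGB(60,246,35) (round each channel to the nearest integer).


Multiply: C = A×B/255, rounded to nearest integer
R: 45×60/255 = 2700/255 ≈ 10.588 → 11
G: 77×246/255 = 18942/255 ≈ 74.282 → 74
B: 108×35/255 = 3780/255 ≈ 14.824 → 15
= RGB(11, 74, 15)


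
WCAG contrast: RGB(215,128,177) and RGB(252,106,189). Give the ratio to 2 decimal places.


Linearize each sRGB channel c=v/255: c/12.92 if c ≤ 0.04045 else ((c+0.055)/1.055)^2.4
L = 0.2126×R_lin + 0.7152×G_lin + 0.0722×B_lin
Color 1 (215,128,177):
  R=215: 215/255≈0.8431 > 0.04045 → ((0.8431+0.055)/1.055)^2.4 ≈ 0.67954
  G=128: 128/255≈0.5020 > 0.04045 → ((0.5020+0.055)/1.055)^2.4 ≈ 0.21586
  B=177: 177/255≈0.6941 > 0.04045 → ((0.6941+0.055)/1.055)^2.4 ≈ 0.43966
  L1 = 0.2126×0.67954 + 0.7152×0.21586 + 0.0722×0.43966 ≈ 0.33060
Color 2 (252,106,189):
  R=252: 252/255≈0.9882 > 0.04045 → ((0.9882+0.055)/1.055)^2.4 ≈ 0.97345
  G=106: 106/255≈0.4157 > 0.04045 → ((0.4157+0.055)/1.055)^2.4 ≈ 0.14413
  B=189: 189/255≈0.7412 > 0.04045 → ((0.7412+0.055)/1.055)^2.4 ≈ 0.50888
  L2 = 0.2126×0.97345 + 0.7152×0.14413 + 0.0722×0.50888 ≈ 0.34678
Lighter = 0.34678, Darker = 0.33060
Ratio = (L_lighter + 0.05) / (L_darker + 0.05)
Ratio = (0.34678 + 0.05) / (0.33060 + 0.05) = 0.39678 / 0.38060 ≈ 1.0425
Ratio ≈ 1.04:1


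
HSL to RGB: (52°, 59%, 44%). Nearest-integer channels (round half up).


H=52°, S=0.59, L=0.44
C = (1-|2L-1|)×S = (1-|-0.12|)×0.59 = 0.5192
H' = H/60 = 52/60 ≈ 0.8667; X = C×(1-|H' mod 2 - 1|) ≈ 0.4500
m = L - C/2 = 0.44 - 0.2596 = 0.1804
Sector ⌊H'⌋ = 0 → (R',G',B') = (0.5192, ≈0.4500, 0.0)
RGB = ((R'+m)×255, (G'+m)×255, (B'+m)×255) = (178.398, 160.7452, 46.002)
Round half up → RGB(178, 161, 46)


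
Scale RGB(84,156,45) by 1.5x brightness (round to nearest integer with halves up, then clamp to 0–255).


Multiply each channel by 1.5, round half up, clamp to [0, 255]
R: 84×1.5 = 126
G: 156×1.5 = 234
B: 45×1.5 = 67.5 → round → 68
= RGB(126, 234, 68)


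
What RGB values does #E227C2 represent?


E2 → 226 (R)
27 → 39 (G)
C2 → 194 (B)
= RGB(226, 39, 194)


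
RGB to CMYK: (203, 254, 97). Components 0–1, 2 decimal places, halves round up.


R'=203/255≈0.7961, G'=254/255≈0.9961, B'=97/255≈0.3804
K = 1 - max(R',G',B') = 1 - 254/255 = 1/255 = 0.00392… → 0.00
(1-R'-K)/(1-K) simplifies to (max-R)/max with max = 254:
C = (254-203)/254 = 51/254 = 0.20078… → 0.20
M = (254-254)/254 = 0/254 = 0 → 0.00
Y = (254-97)/254 = 157/254 = 0.61811… → 0.62
= CMYK(0.20, 0.00, 0.62, 0.00)


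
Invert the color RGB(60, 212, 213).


Invert: (255-R, 255-G, 255-B)
R: 255-60 = 195
G: 255-212 = 43
B: 255-213 = 42
= RGB(195, 43, 42)


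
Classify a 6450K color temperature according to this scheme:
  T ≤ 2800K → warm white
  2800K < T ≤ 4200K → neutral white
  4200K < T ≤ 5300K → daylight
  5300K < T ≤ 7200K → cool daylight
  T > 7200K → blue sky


Temperature: 6450K
5300K < 6450K ≤ 7200K → cool daylight
Classification: cool daylight


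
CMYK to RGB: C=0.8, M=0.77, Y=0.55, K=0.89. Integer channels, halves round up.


R = 255 × (1-C) × (1-K) = 255 × 0.20 × 0.11 = 5.61 → 6
G = 255 × (1-M) × (1-K) = 255 × 0.23 × 0.11 = 6.4515 → 6
B = 255 × (1-Y) × (1-K) = 255 × 0.45 × 0.11 = 12.6225 → 13
= RGB(6, 6, 13)


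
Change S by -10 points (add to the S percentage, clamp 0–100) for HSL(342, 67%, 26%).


Original S = 67%
Adjustment = -10 percentage points
New S = 67 + (-10) = 57
Clamp to [0, 100] → 57
= HSL(342°, 57%, 26%)


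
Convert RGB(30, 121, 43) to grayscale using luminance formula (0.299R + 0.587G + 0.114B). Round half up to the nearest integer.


Gray = 0.299×R + 0.587×G + 0.114×B
Gray = 0.299×30 + 0.587×121 + 0.114×43
Gray = 8.970 + 71.027 + 4.902
Gray = 84.899 → round half up → 85
Gray = 85


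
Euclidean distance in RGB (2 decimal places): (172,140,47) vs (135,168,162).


d = √[(R₁-R₂)² + (G₁-G₂)² + (B₁-B₂)²]
d = √[(172-135)² + (140-168)² + (47-162)²]
d = √[1369 + 784 + 13225]
d = √15378
d ≈ 124.01


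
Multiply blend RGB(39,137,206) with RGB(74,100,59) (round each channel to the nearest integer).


Multiply: C = A×B/255, rounded to nearest integer
R: 39×74/255 = 2886/255 ≈ 11.318 → 11
G: 137×100/255 = 13700/255 ≈ 53.725 → 54
B: 206×59/255 = 12154/255 ≈ 47.663 → 48
= RGB(11, 54, 48)


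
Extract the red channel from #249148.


Color: #249148
R = 24 = 36
G = 91 = 145
B = 48 = 72
Red = 36


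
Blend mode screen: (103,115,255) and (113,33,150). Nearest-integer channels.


Screen: C = 255 - (255-A)×(255-B)/255, rounded to nearest integer
R: 255 - (255-103)×(255-113)/255 = 255 - 21584/255 ≈ 255 - 84.643 = 170.357 → 170
G: 255 - (255-115)×(255-33)/255 = 255 - 31080/255 ≈ 255 - 121.882 = 133.118 → 133
B: 255 - (255-255)×(255-150)/255 = 255 - 0/255 ≈ 255 - 0.000 = 255.000 → 255
= RGB(170, 133, 255)


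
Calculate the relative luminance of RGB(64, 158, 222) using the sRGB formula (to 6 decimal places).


Linearize each channel (sRGB transfer function): c = v/255; c_lin = c/12.92 if c ≤ 0.04045, else ((c+0.055)/1.055)^2.4
  R: 64/255 ≈ 0.250980 > 0.04045 → ((0.250980+0.055)/1.055)^2.4 ≈ 0.051269
  G: 158/255 ≈ 0.619608 > 0.04045 → ((0.619608+0.055)/1.055)^2.4 ≈ 0.341914
  B: 222/255 ≈ 0.870588 > 0.04045 → ((0.870588+0.055)/1.055)^2.4 ≈ 0.730461
R_lin = 0.051269, G_lin = 0.341914, B_lin = 0.730461
L = 0.2126×R + 0.7152×G + 0.0722×B
L = 0.2126×0.051269 + 0.7152×0.341914 + 0.0722×0.730461
L ≈ 0.308176


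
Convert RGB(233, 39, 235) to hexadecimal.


R = 233 → E9 (hex)
G = 39 → 27 (hex)
B = 235 → EB (hex)
Hex = #E927EB


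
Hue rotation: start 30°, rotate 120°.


New hue = (H + rotation) mod 360
New hue = (30 + 120) mod 360
= 150 mod 360
= 150°


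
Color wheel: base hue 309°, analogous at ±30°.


Base hue: 309°
Left analog: (309 - 30) mod 360 = 279°
Right analog: (309 + 30) mod 360 = 339°
Analogous hues = 279° and 339°


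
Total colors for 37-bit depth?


Colors = 2^bits = 2^37
= 137,438,953,472 colors


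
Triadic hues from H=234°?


Triadic: equally spaced at 120° intervals
H1 = 234°
H2 = (234 + 120) mod 360 = 354°
H3 = (234 + 240) mod 360 = 114°
Triadic = 234°, 354°, 114°


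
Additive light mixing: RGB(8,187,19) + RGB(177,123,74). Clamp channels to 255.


Additive: each channel = min(255, C₁+C₂)
R: 8+177 = 185 → 185
G: 187+123 = 310 → 255
B: 19+74 = 93 → 93
= RGB(185, 255, 93)


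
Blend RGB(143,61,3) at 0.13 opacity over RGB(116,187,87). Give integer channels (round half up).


C = α×F + (1-α)×B, with 1-α = 0.87
R: 0.13×143 + 0.87×116 = 18.59 + 100.92 = 119.51 → 120
G: 0.13×61 + 0.87×187 = 7.93 + 162.69 = 170.62 → 171
B: 0.13×3 + 0.87×87 = 0.39 + 75.69 = 76.08 → 76
= RGB(120, 171, 76)


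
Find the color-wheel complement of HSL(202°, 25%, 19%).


Complement = opposite side of color wheel = hue + 180°
H' = (202 + 180) mod 360 = 22°
S and L unchanged.
= HSL(22°, 25%, 19%)


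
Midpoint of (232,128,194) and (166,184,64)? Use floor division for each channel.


Midpoint: each channel = ⌊(C₁+C₂)/2⌋
R: ⌊(232+166)/2⌋ = 199
G: ⌊(128+184)/2⌋ = 156
B: ⌊(194+64)/2⌋ = 129
= RGB(199, 156, 129)


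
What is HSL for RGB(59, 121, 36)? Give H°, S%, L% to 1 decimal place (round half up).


Normalize: R'=59/255≈0.2314, G'=121/255≈0.4745, B'=36/255≈0.1412
Max=121/255, Min=36/255, Δ=Max-Min=85/255
L = (Max+Min)/2 = (121+36)/510 = 157/510 = 0.30784… → L = 30.8%
L ≤ 0.5 → S = Δ/(Max+Min) = 85/(121+36) = 85/157 = 0.54140… → S = 54.1%
(the 1/255 factors cancel in S and H, so raw channel differences can be used)
Max is G' → H = 60 × ((B-R)/Δ + 2) = 60 × ((36-59)/85 + 2)
  -23/85 + 2 = -0.2705… + 2 = 1.7294…
  H = 60 × 1.7294… = 103.764…° → H = 103.8°
= HSL(103.8°, 54.1%, 30.8%)


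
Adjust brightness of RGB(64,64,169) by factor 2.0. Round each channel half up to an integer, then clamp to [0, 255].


Multiply each channel by 2.0, round half up, clamp to [0, 255]
R: 64×2.0 = 128
G: 64×2.0 = 128
B: 169×2.0 = 338 → clamp → 255
= RGB(128, 128, 255)


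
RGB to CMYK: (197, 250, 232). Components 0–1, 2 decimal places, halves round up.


R'=197/255≈0.7725, G'=250/255≈0.9804, B'=232/255≈0.9098
K = 1 - max(R',G',B') = 1 - 250/255 = 5/255 = 0.01960… → 0.02
(1-R'-K)/(1-K) simplifies to (max-R)/max with max = 250:
C = (250-197)/250 = 53/250 = 0.212 → 0.21
M = (250-250)/250 = 0/250 = 0 → 0.00
Y = (250-232)/250 = 18/250 = 0.072 → 0.07
= CMYK(0.21, 0.00, 0.07, 0.02)
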